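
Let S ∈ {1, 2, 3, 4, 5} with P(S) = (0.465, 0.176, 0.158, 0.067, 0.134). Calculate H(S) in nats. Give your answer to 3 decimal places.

1.404 nats

H(S) = −Σ p·ln p.
  −(0.465)·ln(0.465) = 0.3561
  −(0.176)·ln(0.176) = 0.3058
  −(0.158)·ln(0.158) = 0.2915
  −(0.067)·ln(0.067) = 0.1811
  −(0.134)·ln(0.134) = 0.2693
Sum: 0.3561 + 0.3058 + 0.2915 + 0.1811 + 0.2693 = 1.404 nats.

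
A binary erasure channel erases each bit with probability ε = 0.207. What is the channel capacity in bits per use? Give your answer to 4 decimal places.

0.7930 bits

Binary erasure channel: capacity C = 1 − ε.
C = 1 − 0.207 = 0.7930 bits per channel use.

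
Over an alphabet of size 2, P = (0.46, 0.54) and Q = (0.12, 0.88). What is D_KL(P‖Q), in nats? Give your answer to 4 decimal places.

0.3544 nats

D(P‖Q) = Σ p·ln(p/q).
  0.46·ln(0.46/0.12) = 0.61812
  0.54·ln(0.54/0.88) = -0.26371
D(P‖Q) = 0.3544 nats.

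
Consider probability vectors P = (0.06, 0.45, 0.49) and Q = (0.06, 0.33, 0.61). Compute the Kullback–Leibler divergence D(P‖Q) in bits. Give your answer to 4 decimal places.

0.0465 bits

D(P‖Q) = Σ p·log₂(p/q).
  0.06·log₂(0.06/0.06) = 0.00000
  0.45·log₂(0.45/0.33) = 0.20136
  0.49·log₂(0.49/0.61) = -0.15485
D(P‖Q) = 0.0465 bits.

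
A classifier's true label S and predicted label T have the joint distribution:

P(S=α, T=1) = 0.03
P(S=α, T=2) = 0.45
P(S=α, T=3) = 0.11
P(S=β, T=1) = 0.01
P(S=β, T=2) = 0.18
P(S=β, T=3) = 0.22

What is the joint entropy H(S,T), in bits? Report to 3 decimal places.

H(S,T) = −Σ p(x,y)·log₂ p(x,y) over all 6 cells.
  cell (α,1): −0.03·log₂0.03 = 0.1518
  cell (α,2): −0.45·log₂0.45 = 0.5184
  cell (α,3): −0.11·log₂0.11 = 0.3503
  cell (β,1): −0.01·log₂0.01 = 0.0664
  cell (β,2): −0.18·log₂0.18 = 0.4453
  cell (β,3): −0.22·log₂0.22 = 0.4806
Sum = 2.013 bits.

2.013 bits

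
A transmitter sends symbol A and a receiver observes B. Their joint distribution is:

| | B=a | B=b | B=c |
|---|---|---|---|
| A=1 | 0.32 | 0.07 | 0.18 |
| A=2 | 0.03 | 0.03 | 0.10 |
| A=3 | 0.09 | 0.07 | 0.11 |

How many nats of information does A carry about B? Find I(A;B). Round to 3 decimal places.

Marginals: p(A) = (0.5700, 0.1600, 0.2700), p(B) = (0.4400, 0.1700, 0.3900).
I(A;B) = H(A) + H(B) − H(A,B).
H(A) = 0.9671, H(B) = 1.0297, H(A,B) = 1.9457.
I(A;B) = 0.9671 + 1.0297 − 1.9457 = 0.051 nats.

0.051 nats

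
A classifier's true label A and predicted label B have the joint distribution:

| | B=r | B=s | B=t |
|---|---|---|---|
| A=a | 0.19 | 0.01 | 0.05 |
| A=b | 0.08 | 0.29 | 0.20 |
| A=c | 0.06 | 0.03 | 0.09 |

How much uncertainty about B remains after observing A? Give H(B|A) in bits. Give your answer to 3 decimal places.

1.312 bits

Chain rule: H(B|A) = H(A,B) − H(A).
Marginals: p(A) = (0.2500, 0.5700, 0.1800), p(B) = (0.3300, 0.3300, 0.3400).
H(A,B) = 2.7195 bits; H(A) = 1.4076 bits.
H(B|A) = 2.7195 − 1.4076 = 1.312 bits.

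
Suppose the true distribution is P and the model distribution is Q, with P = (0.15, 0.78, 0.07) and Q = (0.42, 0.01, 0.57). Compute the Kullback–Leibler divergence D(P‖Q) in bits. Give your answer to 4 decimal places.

4.4680 bits

D(P‖Q) = Σ p·log₂(p/q).
  0.15·log₂(0.15/0.42) = -0.22281
  0.78·log₂(0.78/0.01) = 4.90261
  0.07·log₂(0.07/0.57) = -0.21179
D(P‖Q) = 4.4680 bits.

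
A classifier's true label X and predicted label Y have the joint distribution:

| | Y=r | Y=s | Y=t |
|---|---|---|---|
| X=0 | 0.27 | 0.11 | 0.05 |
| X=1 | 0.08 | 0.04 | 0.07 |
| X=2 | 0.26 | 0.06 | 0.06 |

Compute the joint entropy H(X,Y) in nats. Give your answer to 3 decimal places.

1.951 nats

H(X,Y) = −Σ p(x,y)·ln p(x,y) over all 9 cells.
  cell (0,r): −0.27·ln0.27 = 0.3535
  cell (0,s): −0.11·ln0.11 = 0.2428
  cell (0,t): −0.05·ln0.05 = 0.1498
  cell (1,r): −0.08·ln0.08 = 0.2021
  cell (1,s): −0.04·ln0.04 = 0.1288
  cell (1,t): −0.07·ln0.07 = 0.1861
  cell (2,r): −0.26·ln0.26 = 0.3502
  cell (2,s): −0.06·ln0.06 = 0.1688
  cell (2,t): −0.06·ln0.06 = 0.1688
Sum = 1.951 nats.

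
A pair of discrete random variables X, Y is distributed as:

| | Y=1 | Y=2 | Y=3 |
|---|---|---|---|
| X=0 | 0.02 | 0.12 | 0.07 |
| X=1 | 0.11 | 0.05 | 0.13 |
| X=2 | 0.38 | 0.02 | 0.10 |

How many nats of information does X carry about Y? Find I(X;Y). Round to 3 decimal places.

Marginals: p(X) = (0.2100, 0.2900, 0.5000), p(Y) = (0.5100, 0.1900, 0.3000).
I(X;Y) = Σ p(x,y)·ln[p(x,y)/(p(x)p(y))].
  (0,1): 0.02·ln(0.1867) = -0.0336
  (0,2): 0.12·ln(3.0075) = 0.1321
  (0,3): 0.07·ln(1.1111) = 0.0074
  (1,1): 0.11·ln(0.7437) = -0.0326
  (1,2): 0.05·ln(0.9074) = -0.0049
  (1,3): 0.13·ln(1.4943) = 0.0522
  (2,1): 0.38·ln(1.4902) = 0.1516
  (2,2): 0.02·ln(0.2105) = -0.0312
  (2,3): 0.10·ln(0.6667) = -0.0405
Sum = 0.201 nats.

0.201 nats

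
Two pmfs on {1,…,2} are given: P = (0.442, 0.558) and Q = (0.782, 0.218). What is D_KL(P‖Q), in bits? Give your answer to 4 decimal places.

D(P‖Q) = Σ p·log₂(p/q).
  0.442·log₂(0.442/0.782) = -0.36382
  0.558·log₂(0.558/0.218) = 0.75661
D(P‖Q) = 0.3928 bits.

0.3928 bits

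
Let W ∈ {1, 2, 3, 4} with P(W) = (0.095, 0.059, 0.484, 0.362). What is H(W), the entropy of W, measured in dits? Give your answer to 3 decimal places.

0.482 dits

H(W) = −Σ p·log₁₀ p.
  −(0.095)·log₁₀(0.095) = 0.0971
  −(0.059)·log₁₀(0.059) = 0.0725
  −(0.484)·log₁₀(0.484) = 0.1525
  −(0.362)·log₁₀(0.362) = 0.1597
Sum: 0.0971 + 0.0725 + 0.1525 + 0.1597 = 0.482 dits.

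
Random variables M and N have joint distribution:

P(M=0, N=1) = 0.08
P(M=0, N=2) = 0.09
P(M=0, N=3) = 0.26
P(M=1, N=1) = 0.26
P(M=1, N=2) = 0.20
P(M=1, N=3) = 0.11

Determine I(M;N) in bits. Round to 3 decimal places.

0.134 bits

Marginals: p(M) = (0.4300, 0.5700), p(N) = (0.3400, 0.2900, 0.3700).
I(M;N) = H(M) + H(N) − H(M,N).
H(M) = 0.9858, H(N) = 1.5778, H(M,N) = 2.4294.
I(M;N) = 0.9858 + 1.5778 − 2.4294 = 0.134 bits.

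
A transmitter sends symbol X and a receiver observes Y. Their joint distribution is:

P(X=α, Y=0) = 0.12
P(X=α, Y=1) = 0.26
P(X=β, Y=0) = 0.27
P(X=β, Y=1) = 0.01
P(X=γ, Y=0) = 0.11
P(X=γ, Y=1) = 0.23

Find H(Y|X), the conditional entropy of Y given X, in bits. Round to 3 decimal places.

0.713 bits

Chain rule: H(Y|X) = H(X,Y) − H(X).
Marginals: p(X) = (0.3800, 0.2800, 0.3400), p(Y) = (0.5000, 0.5000).
H(X,Y) = 2.2868 bits; H(X) = 1.5738 bits.
H(Y|X) = 2.2868 − 1.5738 = 0.713 bits.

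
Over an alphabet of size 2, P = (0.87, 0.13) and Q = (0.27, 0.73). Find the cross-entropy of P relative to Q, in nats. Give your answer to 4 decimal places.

H(P,Q) = −Σ p·ln q.
  −0.87·ln(0.27) = 1.13912
  −0.13·ln(0.73) = 0.04091
H(P,Q) = 1.1800 nats.

1.1800 nats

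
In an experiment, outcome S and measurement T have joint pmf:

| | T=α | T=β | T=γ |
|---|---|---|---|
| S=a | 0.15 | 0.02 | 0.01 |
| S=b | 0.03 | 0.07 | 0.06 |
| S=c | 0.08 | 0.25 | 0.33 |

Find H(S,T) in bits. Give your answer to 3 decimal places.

2.573 bits

H(S,T) = −Σ p(x,y)·log₂ p(x,y) over all 9 cells.
  cell (a,α): −0.15·log₂0.15 = 0.4105
  cell (a,β): −0.02·log₂0.02 = 0.1129
  cell (a,γ): −0.01·log₂0.01 = 0.0664
  cell (b,α): −0.03·log₂0.03 = 0.1518
  cell (b,β): −0.07·log₂0.07 = 0.2686
  cell (b,γ): −0.06·log₂0.06 = 0.2435
  cell (c,α): −0.08·log₂0.08 = 0.2915
  cell (c,β): −0.25·log₂0.25 = 0.5000
  cell (c,γ): −0.33·log₂0.33 = 0.5278
Sum = 2.573 bits.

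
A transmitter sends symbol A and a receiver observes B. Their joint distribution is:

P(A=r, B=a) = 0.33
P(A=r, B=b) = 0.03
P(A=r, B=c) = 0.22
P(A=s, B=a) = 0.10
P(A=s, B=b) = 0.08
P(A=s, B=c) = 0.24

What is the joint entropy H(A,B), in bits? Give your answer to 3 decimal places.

H(A,B) = −Σ p(x,y)·log₂ p(x,y) over all 6 cells.
  cell (r,a): −0.33·log₂0.33 = 0.5278
  cell (r,b): −0.03·log₂0.03 = 0.1518
  cell (r,c): −0.22·log₂0.22 = 0.4806
  cell (s,a): −0.10·log₂0.10 = 0.3322
  cell (s,b): −0.08·log₂0.08 = 0.2915
  cell (s,c): −0.24·log₂0.24 = 0.4941
Sum = 2.278 bits.

2.278 bits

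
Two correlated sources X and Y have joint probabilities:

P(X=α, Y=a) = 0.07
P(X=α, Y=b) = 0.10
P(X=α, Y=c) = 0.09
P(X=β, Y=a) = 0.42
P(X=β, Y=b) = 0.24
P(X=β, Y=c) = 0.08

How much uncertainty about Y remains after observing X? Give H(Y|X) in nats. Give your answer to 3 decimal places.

0.969 nats

Chain rule: H(Y|X) = H(X,Y) − H(X).
Marginals: p(X) = (0.2600, 0.7400), p(Y) = (0.4900, 0.3400, 0.1700).
H(X,Y) = 1.5420 nats; H(X) = 0.5731 nats.
H(Y|X) = 1.5420 − 0.5731 = 0.969 nats.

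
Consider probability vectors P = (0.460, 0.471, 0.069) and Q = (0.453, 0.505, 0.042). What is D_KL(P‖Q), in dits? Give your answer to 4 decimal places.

D(P‖Q) = Σ p·log₁₀(p/q).
  0.460·log₁₀(0.460/0.453) = 0.00306
  0.471·log₁₀(0.471/0.505) = -0.01426
  0.069·log₁₀(0.069/0.042) = 0.01488
D(P‖Q) = 0.0037 dits.

0.0037 dits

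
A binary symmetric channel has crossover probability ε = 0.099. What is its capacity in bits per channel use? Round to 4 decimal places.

Binary symmetric channel: C = 1 − h₂(ε) where h₂ is the binary entropy function.
h₂(0.099) = −0.099·log₂0.099 − 0.901·log₂0.901 = 0.4658.
C = 1 − 0.4658 = 0.5342 bits per channel use.

0.5342 bits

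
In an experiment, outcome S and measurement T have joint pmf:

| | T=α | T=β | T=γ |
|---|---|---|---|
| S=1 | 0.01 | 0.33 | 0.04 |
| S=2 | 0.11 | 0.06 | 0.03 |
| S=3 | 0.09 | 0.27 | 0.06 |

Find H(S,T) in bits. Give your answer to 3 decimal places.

2.592 bits

H(S,T) = −Σ p(x,y)·log₂ p(x,y) over all 9 cells.
  cell (1,α): −0.01·log₂0.01 = 0.0664
  cell (1,β): −0.33·log₂0.33 = 0.5278
  cell (1,γ): −0.04·log₂0.04 = 0.1858
  cell (2,α): −0.11·log₂0.11 = 0.3503
  cell (2,β): −0.06·log₂0.06 = 0.2435
  cell (2,γ): −0.03·log₂0.03 = 0.1518
  cell (3,α): −0.09·log₂0.09 = 0.3127
  cell (3,β): −0.27·log₂0.27 = 0.5100
  cell (3,γ): −0.06·log₂0.06 = 0.2435
Sum = 2.592 bits.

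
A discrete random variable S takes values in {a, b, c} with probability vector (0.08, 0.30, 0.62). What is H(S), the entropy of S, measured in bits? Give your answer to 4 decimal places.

H(S) = −Σ p·log₂ p.
  −(0.08)·log₂(0.08) = 0.29151
  −(0.30)·log₂(0.30) = 0.52109
  −(0.62)·log₂(0.62) = 0.42759
Sum: 0.29151 + 0.52109 + 0.42759 = 1.2402 bits.

1.2402 bits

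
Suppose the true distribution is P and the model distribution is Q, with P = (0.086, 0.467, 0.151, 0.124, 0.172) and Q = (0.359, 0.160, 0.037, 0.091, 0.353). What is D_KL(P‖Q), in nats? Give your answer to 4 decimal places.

D(P‖Q) = Σ p·ln(p/q).
  0.086·ln(0.086/0.359) = -0.12289
  0.467·ln(0.467/0.160) = 0.50023
  0.151·ln(0.151/0.037) = 0.21236
  0.124·ln(0.124/0.091) = 0.03837
  0.172·ln(0.172/0.353) = -0.12366
D(P‖Q) = 0.5044 nats.

0.5044 nats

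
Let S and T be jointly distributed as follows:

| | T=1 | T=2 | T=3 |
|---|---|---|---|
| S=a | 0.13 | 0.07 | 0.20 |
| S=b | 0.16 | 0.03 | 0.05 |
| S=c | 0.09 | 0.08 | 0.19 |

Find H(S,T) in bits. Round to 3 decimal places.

H(S,T) = −Σ p(x,y)·log₂ p(x,y) over all 9 cells.
  cell (a,1): −0.13·log₂0.13 = 0.3826
  cell (a,2): −0.07·log₂0.07 = 0.2686
  cell (a,3): −0.20·log₂0.20 = 0.4644
  cell (b,1): −0.16·log₂0.16 = 0.4230
  cell (b,2): −0.03·log₂0.03 = 0.1518
  cell (b,3): −0.05·log₂0.05 = 0.2161
  cell (c,1): −0.09·log₂0.09 = 0.3127
  cell (c,2): −0.08·log₂0.08 = 0.2915
  cell (c,3): −0.19·log₂0.19 = 0.4552
Sum = 2.966 bits.

2.966 bits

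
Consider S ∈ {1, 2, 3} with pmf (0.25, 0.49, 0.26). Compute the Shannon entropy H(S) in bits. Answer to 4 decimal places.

H(S) = −Σ p·log₂ p.
  −(0.25)·log₂(0.25) = 0.50000
  −(0.49)·log₂(0.49) = 0.50428
  −(0.26)·log₂(0.26) = 0.50529
Sum: 0.50000 + 0.50428 + 0.50529 = 1.5096 bits.

1.5096 bits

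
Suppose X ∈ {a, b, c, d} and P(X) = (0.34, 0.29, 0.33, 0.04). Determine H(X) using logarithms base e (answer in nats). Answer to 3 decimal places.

H(X) = −Σ p·ln p.
  −(0.34)·ln(0.34) = 0.3668
  −(0.29)·ln(0.29) = 0.3590
  −(0.33)·ln(0.33) = 0.3659
  −(0.04)·ln(0.04) = 0.1288
Sum: 0.3668 + 0.3590 + 0.3659 + 0.1288 = 1.220 nats.

1.220 nats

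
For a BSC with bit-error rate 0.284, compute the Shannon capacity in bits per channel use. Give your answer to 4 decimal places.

Binary symmetric channel: C = 1 − h₂(ε) where h₂ is the binary entropy function.
h₂(0.284) = −0.284·log₂0.284 − 0.716·log₂0.716 = 0.8608.
C = 1 − 0.8608 = 0.1392 bits per channel use.

0.1392 bits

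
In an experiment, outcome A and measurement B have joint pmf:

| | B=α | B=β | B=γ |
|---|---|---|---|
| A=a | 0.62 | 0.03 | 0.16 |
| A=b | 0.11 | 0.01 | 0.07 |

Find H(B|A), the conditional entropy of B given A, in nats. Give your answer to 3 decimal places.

0.684 nats

Marginals: p(A) = (0.8100, 0.1900), p(B) = (0.7300, 0.0400, 0.2300).
H(B|A) = Σ p(A) · H(B|A=·).
  A=a: p=0.8100, H(B|A=a) = 0.6470
  A=b: p=0.1900, H(B|A=b) = 0.8393
Weighted sum = 0.684 nats.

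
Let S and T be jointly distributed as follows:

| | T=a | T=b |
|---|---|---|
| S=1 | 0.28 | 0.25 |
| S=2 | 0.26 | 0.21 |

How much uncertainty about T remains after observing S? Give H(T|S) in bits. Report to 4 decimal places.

Chain rule: H(T|S) = H(S,T) − H(S).
Marginals: p(S) = (0.5300, 0.4700), p(T) = (0.5400, 0.4600).
H(S,T) = 1.9923 bits; H(S) = 0.9974 bits.
H(T|S) = 1.9923 − 0.9974 = 0.9949 bits.

0.9949 bits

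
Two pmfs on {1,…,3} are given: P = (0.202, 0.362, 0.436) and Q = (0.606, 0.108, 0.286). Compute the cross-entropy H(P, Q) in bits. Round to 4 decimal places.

2.0957 bits

H(P,Q) = −Σ p·log₂ q.
  −0.202·log₂(0.606) = 0.14597
  −0.362·log₂(0.108) = 1.16234
  −0.436·log₂(0.286) = 0.78738
H(P,Q) = 2.0957 bits.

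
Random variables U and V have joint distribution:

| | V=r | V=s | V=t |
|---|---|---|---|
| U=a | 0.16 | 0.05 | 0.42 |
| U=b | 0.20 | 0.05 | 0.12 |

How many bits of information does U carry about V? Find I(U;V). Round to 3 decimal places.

0.081 bits

Marginals: p(U) = (0.6300, 0.3700), p(V) = (0.3600, 0.1000, 0.5400).
I(U;V) = H(U) + H(V) − H(U,V).
H(U) = 0.9507, H(V) = 1.3429, H(U,V) = 2.2123.
I(U;V) = 0.9507 + 1.3429 − 2.2123 = 0.081 bits.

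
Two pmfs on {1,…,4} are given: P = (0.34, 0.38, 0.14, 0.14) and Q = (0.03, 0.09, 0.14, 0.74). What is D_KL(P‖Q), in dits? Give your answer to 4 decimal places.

0.4950 dits

D(P‖Q) = Σ p·log₁₀(p/q).
  0.34·log₁₀(0.34/0.03) = 0.35848
  0.38·log₁₀(0.38/0.09) = 0.23771
  0.14·log₁₀(0.14/0.14) = 0.00000
  0.14·log₁₀(0.14/0.74) = -0.10123
D(P‖Q) = 0.4950 dits.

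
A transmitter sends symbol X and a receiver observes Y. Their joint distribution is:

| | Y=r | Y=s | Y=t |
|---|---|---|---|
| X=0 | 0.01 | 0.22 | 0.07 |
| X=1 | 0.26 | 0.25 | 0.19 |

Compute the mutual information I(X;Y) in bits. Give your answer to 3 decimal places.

Marginals: p(X) = (0.3000, 0.7000), p(Y) = (0.2700, 0.4700, 0.2600).
I(X;Y) = Σ p(x,y)·log₂[p(x,y)/(p(x)p(y))].
  (0,r): 0.01·log₂(0.1235) = -0.0302
  (0,s): 0.22·log₂(1.5603) = 0.1412
  (0,t): 0.07·log₂(0.8974) = -0.0109
  (1,r): 0.26·log₂(1.3757) = 0.1196
  (1,s): 0.25·log₂(0.7599) = -0.0990
  (1,t): 0.19·log₂(1.0440) = 0.0118
Sum = 0.132 bits.

0.132 bits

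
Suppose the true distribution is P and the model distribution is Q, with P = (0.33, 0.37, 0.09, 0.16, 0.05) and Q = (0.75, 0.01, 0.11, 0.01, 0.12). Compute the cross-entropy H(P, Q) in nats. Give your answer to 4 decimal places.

2.8403 nats

H(P,Q) = −Σ p·ln q.
  −0.33·ln(0.75) = 0.09494
  −0.37·ln(0.01) = 1.70391
  −0.09·ln(0.11) = 0.19865
  −0.16·ln(0.01) = 0.73683
  −0.05·ln(0.12) = 0.10601
H(P,Q) = 2.8403 nats.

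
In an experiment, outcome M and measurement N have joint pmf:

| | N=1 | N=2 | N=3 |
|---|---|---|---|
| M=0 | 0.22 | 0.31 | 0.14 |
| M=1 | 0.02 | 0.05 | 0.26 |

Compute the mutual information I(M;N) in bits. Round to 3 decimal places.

Marginals: p(M) = (0.6700, 0.3300), p(N) = (0.2400, 0.3600, 0.4000).
I(M;N) = H(M) + H(N) − H(M,N).
H(M) = 0.9149, H(N) = 1.5535, H(M,N) = 2.2357.
I(M;N) = 0.9149 + 1.5535 − 2.2357 = 0.233 bits.

0.233 bits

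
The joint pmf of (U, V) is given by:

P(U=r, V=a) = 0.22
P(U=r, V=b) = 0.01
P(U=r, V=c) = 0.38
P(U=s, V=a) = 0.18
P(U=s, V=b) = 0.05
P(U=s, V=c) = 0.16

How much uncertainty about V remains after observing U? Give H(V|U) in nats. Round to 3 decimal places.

0.830 nats

Marginals: p(U) = (0.6100, 0.3900), p(V) = (0.4000, 0.0600, 0.5400).
H(V|U) = Σ p(U) · H(V|U=·).
  U=r: p=0.6100, H(V|U=r) = 0.7300
  U=s: p=0.3900, H(V|U=s) = 0.9857
Weighted sum = 0.830 nats.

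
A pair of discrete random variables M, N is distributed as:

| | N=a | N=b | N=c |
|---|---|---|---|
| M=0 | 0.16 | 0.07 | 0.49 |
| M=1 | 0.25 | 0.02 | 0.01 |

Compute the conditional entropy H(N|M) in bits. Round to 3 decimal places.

Chain rule: H(N|M) = H(M,N) − H(M).
Marginals: p(M) = (0.7200, 0.2800), p(N) = (0.4100, 0.0900, 0.5000).
H(M,N) = 1.8752 bits; H(M) = 0.8555 bits.
H(N|M) = 1.8752 − 0.8555 = 1.020 bits.

1.020 bits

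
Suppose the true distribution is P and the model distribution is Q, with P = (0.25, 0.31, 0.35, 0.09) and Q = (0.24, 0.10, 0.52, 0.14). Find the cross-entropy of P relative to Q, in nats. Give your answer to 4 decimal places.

1.4764 nats

H(P,Q) = −Σ p·ln q.
  −0.25·ln(0.24) = 0.35678
  −0.31·ln(0.10) = 0.71380
  −0.35·ln(0.52) = 0.22887
  −0.09·ln(0.14) = 0.17695
H(P,Q) = 1.4764 nats.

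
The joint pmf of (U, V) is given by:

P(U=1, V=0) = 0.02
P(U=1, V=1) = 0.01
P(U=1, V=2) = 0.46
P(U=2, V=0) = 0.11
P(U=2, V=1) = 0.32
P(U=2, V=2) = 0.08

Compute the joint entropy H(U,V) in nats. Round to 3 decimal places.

1.291 nats

H(U,V) = −Σ p(x,y)·ln p(x,y) over all 6 cells.
  cell (1,0): −0.02·ln0.02 = 0.0782
  cell (1,1): −0.01·ln0.01 = 0.0461
  cell (1,2): −0.46·ln0.46 = 0.3572
  cell (2,0): −0.11·ln0.11 = 0.2428
  cell (2,1): −0.32·ln0.32 = 0.3646
  cell (2,2): −0.08·ln0.08 = 0.2021
Sum = 1.291 nats.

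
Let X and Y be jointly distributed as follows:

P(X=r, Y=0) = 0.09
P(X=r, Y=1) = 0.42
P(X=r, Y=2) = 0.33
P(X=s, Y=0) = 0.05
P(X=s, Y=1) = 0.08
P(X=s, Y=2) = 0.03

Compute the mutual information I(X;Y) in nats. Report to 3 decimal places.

Marginals: p(X) = (0.8400, 0.1600), p(Y) = (0.1400, 0.5000, 0.3600).
I(X;Y) = Σ p(x,y)·ln[p(x,y)/(p(x)p(y))].
  (r,0): 0.09·ln(0.7653) = -0.0241
  (r,1): 0.42·ln(1.0000) = 0.0000
  (r,2): 0.33·ln(1.0913) = 0.0288
  (s,0): 0.05·ln(2.2321) = 0.0401
  (s,1): 0.08·ln(1.0000) = 0.0000
  (s,2): 0.03·ln(0.5208) = -0.0196
Sum = 0.025 nats.

0.025 nats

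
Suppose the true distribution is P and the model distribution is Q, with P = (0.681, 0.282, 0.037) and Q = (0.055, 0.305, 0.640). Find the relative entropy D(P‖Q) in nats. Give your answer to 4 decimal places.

1.5860 nats

D(P‖Q) = Σ p·ln(p/q).
  0.681·ln(0.681/0.055) = 1.71355
  0.282·ln(0.282/0.305) = -0.02211
  0.037·ln(0.037/0.640) = -0.10547
D(P‖Q) = 1.5860 nats.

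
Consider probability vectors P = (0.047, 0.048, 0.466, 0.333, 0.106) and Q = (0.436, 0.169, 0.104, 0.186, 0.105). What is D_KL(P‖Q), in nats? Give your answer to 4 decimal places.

D(P‖Q) = Σ p·ln(p/q).
  0.047·ln(0.047/0.436) = -0.10469
  0.048·ln(0.048/0.169) = -0.06042
  0.466·ln(0.466/0.104) = 0.69890
  0.333·ln(0.333/0.186) = 0.19394
  0.106·ln(0.106/0.105) = 0.00100
D(P‖Q) = 0.7287 nats.

0.7287 nats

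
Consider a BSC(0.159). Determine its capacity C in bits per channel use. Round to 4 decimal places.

0.3681 bits

Binary symmetric channel: C = 1 − h₂(ε) where h₂ is the binary entropy function.
h₂(0.159) = −0.159·log₂0.159 − 0.841·log₂0.841 = 0.6319.
C = 1 − 0.6319 = 0.3681 bits per channel use.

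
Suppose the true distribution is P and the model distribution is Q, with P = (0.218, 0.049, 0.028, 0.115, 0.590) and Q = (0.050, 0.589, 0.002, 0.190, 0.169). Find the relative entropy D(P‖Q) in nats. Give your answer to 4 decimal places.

D(P‖Q) = Σ p·ln(p/q).
  0.218·ln(0.218/0.050) = 0.32100
  0.049·ln(0.049/0.589) = -0.12184
  0.028·ln(0.028/0.002) = 0.07389
  0.115·ln(0.115/0.190) = -0.05774
  0.590·ln(0.590/0.169) = 0.73763
D(P‖Q) = 0.9529 nats.

0.9529 nats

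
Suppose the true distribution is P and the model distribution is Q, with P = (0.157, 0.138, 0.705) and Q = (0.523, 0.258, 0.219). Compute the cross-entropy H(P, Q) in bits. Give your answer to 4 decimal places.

1.9612 bits

H(P,Q) = −Σ p·log₂ q.
  −0.157·log₂(0.523) = 0.14681
  −0.138·log₂(0.258) = 0.26973
  −0.705·log₂(0.219) = 1.54465
H(P,Q) = 1.9612 bits.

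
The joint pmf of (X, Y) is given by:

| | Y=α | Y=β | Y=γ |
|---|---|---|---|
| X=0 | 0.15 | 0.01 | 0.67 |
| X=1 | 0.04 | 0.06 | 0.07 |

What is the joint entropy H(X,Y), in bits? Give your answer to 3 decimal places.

H(X,Y) = −Σ p(x,y)·log₂ p(x,y) over all 6 cells.
  cell (0,α): −0.15·log₂0.15 = 0.4105
  cell (0,β): −0.01·log₂0.01 = 0.0664
  cell (0,γ): −0.67·log₂0.67 = 0.3871
  cell (1,α): −0.04·log₂0.04 = 0.1858
  cell (1,β): −0.06·log₂0.06 = 0.2435
  cell (1,γ): −0.07·log₂0.07 = 0.2686
Sum = 1.562 bits.

1.562 bits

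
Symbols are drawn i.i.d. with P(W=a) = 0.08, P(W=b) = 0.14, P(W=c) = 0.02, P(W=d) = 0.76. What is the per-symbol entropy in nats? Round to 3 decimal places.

0.764 nats

H(W) = −Σ p·ln p.
  −(0.08)·ln(0.08) = 0.2021
  −(0.14)·ln(0.14) = 0.2753
  −(0.02)·ln(0.02) = 0.0782
  −(0.76)·ln(0.76) = 0.2086
Sum: 0.2021 + 0.2753 + 0.0782 + 0.2086 = 0.764 nats.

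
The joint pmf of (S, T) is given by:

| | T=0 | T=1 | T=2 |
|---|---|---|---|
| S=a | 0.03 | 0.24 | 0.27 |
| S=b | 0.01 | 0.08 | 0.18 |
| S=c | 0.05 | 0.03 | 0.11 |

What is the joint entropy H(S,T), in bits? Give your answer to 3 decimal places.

H(S,T) = −Σ p(x,y)·log₂ p(x,y) over all 9 cells.
  cell (a,0): −0.03·log₂0.03 = 0.1518
  cell (a,1): −0.24·log₂0.24 = 0.4941
  cell (a,2): −0.27·log₂0.27 = 0.5100
  cell (b,0): −0.01·log₂0.01 = 0.0664
  cell (b,1): −0.08·log₂0.08 = 0.2915
  cell (b,2): −0.18·log₂0.18 = 0.4453
  cell (c,0): −0.05·log₂0.05 = 0.2161
  cell (c,1): −0.03·log₂0.03 = 0.1518
  cell (c,2): −0.11·log₂0.11 = 0.3503
Sum = 2.677 bits.

2.677 bits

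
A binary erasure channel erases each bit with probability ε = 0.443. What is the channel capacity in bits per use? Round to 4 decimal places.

Binary erasure channel: capacity C = 1 − ε.
C = 1 − 0.443 = 0.5570 bits per channel use.

0.5570 bits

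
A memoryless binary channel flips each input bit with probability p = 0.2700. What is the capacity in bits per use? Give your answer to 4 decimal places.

Binary symmetric channel: C = 1 − h₂(ε) where h₂ is the binary entropy function.
h₂(0.2700) = −0.2700·log₂0.2700 − 0.7300·log₂0.7300 = 0.8415.
C = 1 − 0.8415 = 0.1585 bits per channel use.

0.1585 bits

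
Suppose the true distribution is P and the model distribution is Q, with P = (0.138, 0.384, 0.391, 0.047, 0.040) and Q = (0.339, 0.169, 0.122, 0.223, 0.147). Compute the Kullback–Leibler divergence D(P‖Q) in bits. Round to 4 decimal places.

D(P‖Q) = Σ p·log₂(p/q).
  0.138·log₂(0.138/0.339) = -0.17893
  0.384·log₂(0.384/0.169) = 0.45469
  0.391·log₂(0.391/0.122) = 0.65699
  0.047·log₂(0.047/0.223) = -0.10558
  0.040·log₂(0.040/0.147) = -0.07511
D(P‖Q) = 0.7521 bits.

0.7521 bits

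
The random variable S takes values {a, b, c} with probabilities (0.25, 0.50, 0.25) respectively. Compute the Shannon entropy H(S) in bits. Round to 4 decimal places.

1.5000 bits

H(S) = −Σ p·log₂ p.
  −(0.25)·log₂(0.25) = 0.50000
  −(0.50)·log₂(0.50) = 0.50000
  −(0.25)·log₂(0.25) = 0.50000
Sum: 0.50000 + 0.50000 + 0.50000 = 1.5000 bits.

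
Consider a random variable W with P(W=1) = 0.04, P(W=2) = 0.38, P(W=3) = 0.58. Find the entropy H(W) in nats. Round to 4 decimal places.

0.8124 nats

H(W) = −Σ p·ln p.
  −(0.04)·ln(0.04) = 0.12876
  −(0.38)·ln(0.38) = 0.36768
  −(0.58)·ln(0.58) = 0.31594
Sum: 0.12876 + 0.36768 + 0.31594 = 0.8124 nats.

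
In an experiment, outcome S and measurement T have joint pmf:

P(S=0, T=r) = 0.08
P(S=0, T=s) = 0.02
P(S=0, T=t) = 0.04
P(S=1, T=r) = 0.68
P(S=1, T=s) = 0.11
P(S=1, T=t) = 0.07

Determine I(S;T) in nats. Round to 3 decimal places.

0.021 nats

Marginals: p(S) = (0.1400, 0.8600), p(T) = (0.7600, 0.1300, 0.1100).
I(S;T) = Σ p(x,y)·ln[p(x,y)/(p(x)p(y))].
  (0,r): 0.08·ln(0.7519) = -0.0228
  (0,s): 0.02·ln(1.0989) = 0.0019
  (0,t): 0.04·ln(2.5974) = 0.0382
  (1,r): 0.68·ln(1.0404) = 0.0269
  (1,s): 0.11·ln(0.9839) = -0.0018
  (1,t): 0.07·ln(0.7400) = -0.0211
Sum = 0.021 nats.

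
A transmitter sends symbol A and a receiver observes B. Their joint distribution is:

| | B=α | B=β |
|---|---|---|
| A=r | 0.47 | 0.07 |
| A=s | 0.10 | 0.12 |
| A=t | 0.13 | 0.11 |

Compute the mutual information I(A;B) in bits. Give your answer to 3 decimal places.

0.123 bits

Marginals: p(A) = (0.5400, 0.2200, 0.2400), p(B) = (0.7000, 0.3000).
I(A;B) = Σ p(x,y)·log₂[p(x,y)/(p(x)p(y))].
  (r,α): 0.47·log₂(1.2434) = 0.1477
  (r,β): 0.07·log₂(0.4321) = -0.0847
  (s,α): 0.10·log₂(0.6494) = -0.0623
  (s,β): 0.12·log₂(1.8182) = 0.1035
  (t,α): 0.13·log₂(0.7738) = -0.0481
  (t,β): 0.11·log₂(1.5278) = 0.0673
Sum = 0.123 bits.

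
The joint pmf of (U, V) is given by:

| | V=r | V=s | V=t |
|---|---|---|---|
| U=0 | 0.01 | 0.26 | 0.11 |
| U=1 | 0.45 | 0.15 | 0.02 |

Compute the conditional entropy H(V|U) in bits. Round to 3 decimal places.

1.006 bits

Chain rule: H(V|U) = H(U,V) − H(U).
Marginals: p(U) = (0.3800, 0.6200), p(V) = (0.4600, 0.4100, 0.1300).
H(U,V) = 1.9638 bits; H(U) = 0.9580 bits.
H(V|U) = 1.9638 − 0.9580 = 1.006 bits.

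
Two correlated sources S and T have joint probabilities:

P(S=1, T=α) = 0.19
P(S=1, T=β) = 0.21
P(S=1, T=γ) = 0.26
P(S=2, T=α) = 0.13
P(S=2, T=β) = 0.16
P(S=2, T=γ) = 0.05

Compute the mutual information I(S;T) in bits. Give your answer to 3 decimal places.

Marginals: p(S) = (0.6600, 0.3400), p(T) = (0.3200, 0.3700, 0.3100).
I(S;T) = H(S) + H(T) − H(S,T).
H(S) = 0.9248, H(T) = 1.5806, H(S,T) = 2.4551.
I(S;T) = 0.9248 + 1.5806 − 2.4551 = 0.050 bits.

0.050 bits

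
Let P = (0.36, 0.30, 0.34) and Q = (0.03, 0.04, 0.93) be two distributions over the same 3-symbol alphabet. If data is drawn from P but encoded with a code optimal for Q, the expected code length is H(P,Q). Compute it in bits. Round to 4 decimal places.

3.2500 bits

H(P,Q) = −Σ p·log₂ q.
  −0.36·log₂(0.03) = 1.82120
  −0.30·log₂(0.04) = 1.39316
  −0.34·log₂(0.93) = 0.03560
H(P,Q) = 3.2500 bits.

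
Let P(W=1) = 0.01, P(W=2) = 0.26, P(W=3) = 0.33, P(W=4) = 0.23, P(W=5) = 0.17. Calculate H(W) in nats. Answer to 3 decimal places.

H(W) = −Σ p·ln p.
  −(0.01)·ln(0.01) = 0.0461
  −(0.26)·ln(0.26) = 0.3502
  −(0.33)·ln(0.33) = 0.3659
  −(0.23)·ln(0.23) = 0.3380
  −(0.17)·ln(0.17) = 0.3012
Sum: 0.0461 + 0.3502 + 0.3659 + 0.3380 + 0.3012 = 1.401 nats.

1.401 nats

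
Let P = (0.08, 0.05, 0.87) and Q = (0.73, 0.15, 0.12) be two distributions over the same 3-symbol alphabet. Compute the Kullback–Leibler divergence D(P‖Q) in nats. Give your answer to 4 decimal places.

1.4917 nats

D(P‖Q) = Σ p·ln(p/q).
  0.08·ln(0.08/0.73) = -0.17688
  0.05·ln(0.05/0.15) = -0.05493
  0.87·ln(0.87/0.12) = 1.72347
D(P‖Q) = 1.4917 nats.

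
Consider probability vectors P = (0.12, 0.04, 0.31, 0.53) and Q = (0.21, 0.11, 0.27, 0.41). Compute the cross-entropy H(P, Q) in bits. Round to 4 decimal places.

1.6649 bits

H(P,Q) = −Σ p·log₂ q.
  −0.12·log₂(0.21) = 0.27018
  −0.04·log₂(0.11) = 0.12738
  −0.31·log₂(0.27) = 0.58558
  −0.53·log₂(0.41) = 0.68174
H(P,Q) = 1.6649 bits.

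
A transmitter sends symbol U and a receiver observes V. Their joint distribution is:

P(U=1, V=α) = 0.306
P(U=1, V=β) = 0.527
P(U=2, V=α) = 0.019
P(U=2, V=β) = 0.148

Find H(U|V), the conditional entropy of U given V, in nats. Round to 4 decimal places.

0.4274 nats

Chain rule: H(U|V) = H(U,V) − H(V).
Marginals: p(U) = (0.8330, 0.1670), p(V) = (0.3250, 0.6750).
H(U,V) = 1.0580 nats; H(V) = 0.6306 nats.
H(U|V) = 1.0580 − 0.6306 = 0.4274 nats.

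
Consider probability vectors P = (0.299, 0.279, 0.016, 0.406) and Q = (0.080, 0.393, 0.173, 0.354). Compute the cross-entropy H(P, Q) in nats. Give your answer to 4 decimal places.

1.4654 nats

H(P,Q) = −Σ p·ln q.
  −0.299·ln(0.080) = 0.75519
  −0.279·ln(0.393) = 0.26057
  −0.016·ln(0.173) = 0.02807
  −0.406·ln(0.354) = 0.42161
H(P,Q) = 1.4654 nats.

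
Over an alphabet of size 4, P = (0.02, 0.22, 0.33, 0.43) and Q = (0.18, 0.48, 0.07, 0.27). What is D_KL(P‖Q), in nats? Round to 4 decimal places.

0.4962 nats

D(P‖Q) = Σ p·ln(p/q).
  0.02·ln(0.02/0.18) = -0.04394
  0.22·ln(0.22/0.48) = -0.17163
  0.33·ln(0.33/0.07) = 0.51170
  0.43·ln(0.43/0.27) = 0.20011
D(P‖Q) = 0.4962 nats.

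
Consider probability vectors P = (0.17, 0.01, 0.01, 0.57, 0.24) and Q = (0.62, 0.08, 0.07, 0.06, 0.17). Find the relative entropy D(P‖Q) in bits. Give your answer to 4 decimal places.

1.5953 bits

D(P‖Q) = Σ p·log₂(p/q).
  0.17·log₂(0.17/0.62) = -0.31734
  0.01·log₂(0.01/0.08) = -0.03000
  0.01·log₂(0.01/0.07) = -0.02807
  0.57·log₂(0.57/0.06) = 1.85132
  0.24·log₂(0.24/0.17) = 0.11940
D(P‖Q) = 1.5953 bits.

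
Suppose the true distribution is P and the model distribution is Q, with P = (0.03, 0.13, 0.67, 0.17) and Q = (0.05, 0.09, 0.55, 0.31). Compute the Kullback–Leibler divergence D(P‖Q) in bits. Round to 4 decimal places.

D(P‖Q) = Σ p·log₂(p/q).
  0.03·log₂(0.03/0.05) = -0.02211
  0.13·log₂(0.13/0.09) = 0.06897
  0.67·log₂(0.67/0.55) = 0.19077
  0.17·log₂(0.17/0.31) = -0.14734
D(P‖Q) = 0.0903 bits.

0.0903 bits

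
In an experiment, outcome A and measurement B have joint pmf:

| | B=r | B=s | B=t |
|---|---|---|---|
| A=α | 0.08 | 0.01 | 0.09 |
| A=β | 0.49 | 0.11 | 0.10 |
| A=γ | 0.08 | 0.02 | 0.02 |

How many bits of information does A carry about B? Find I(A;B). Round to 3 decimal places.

Marginals: p(A) = (0.1800, 0.7000, 0.1200), p(B) = (0.6500, 0.1400, 0.2100).
I(A;B) = Σ p(x,y)·log₂[p(x,y)/(p(x)p(y))].
  (α,r): 0.08·log₂(0.6838) = -0.0439
  (α,s): 0.01·log₂(0.3968) = -0.0133
  (α,t): 0.09·log₂(2.3810) = 0.1126
  (β,r): 0.49·log₂(1.0769) = 0.0524
  (β,s): 0.11·log₂(1.1224) = 0.0183
  (β,t): 0.10·log₂(0.6803) = -0.0556
  (γ,r): 0.08·log₂(1.0256) = 0.0029
  (γ,s): 0.02·log₂(1.1905) = 0.0050
  (γ,t): 0.02·log₂(0.7937) = -0.0067
Sum = 0.072 bits.

0.072 bits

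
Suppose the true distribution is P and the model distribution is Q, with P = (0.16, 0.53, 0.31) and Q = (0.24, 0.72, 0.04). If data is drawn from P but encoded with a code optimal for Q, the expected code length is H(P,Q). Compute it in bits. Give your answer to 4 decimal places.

H(P,Q) = −Σ p·log₂ q.
  −0.16·log₂(0.24) = 0.32942
  −0.53·log₂(0.72) = 0.25118
  −0.31·log₂(0.04) = 1.43960
H(P,Q) = 2.0202 bits.

2.0202 bits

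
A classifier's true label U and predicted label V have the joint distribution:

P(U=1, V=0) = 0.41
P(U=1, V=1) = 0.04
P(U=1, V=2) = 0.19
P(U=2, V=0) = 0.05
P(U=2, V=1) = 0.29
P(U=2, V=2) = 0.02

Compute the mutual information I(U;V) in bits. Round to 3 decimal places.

0.443 bits

Marginals: p(U) = (0.6400, 0.3600), p(V) = (0.4600, 0.3300, 0.2100).
I(U;V) = H(U) + H(V) − H(U,V).
H(U) = 0.9427, H(V) = 1.5160, H(U,V) = 2.0152.
I(U;V) = 0.9427 + 1.5160 − 2.0152 = 0.443 bits.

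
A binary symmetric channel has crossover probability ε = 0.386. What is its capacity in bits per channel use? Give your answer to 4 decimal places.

0.0378 bits

Binary symmetric channel: C = 1 − h₂(ε) where h₂ is the binary entropy function.
h₂(0.386) = −0.386·log₂0.386 − 0.614·log₂0.614 = 0.9622.
C = 1 − 0.9622 = 0.0378 bits per channel use.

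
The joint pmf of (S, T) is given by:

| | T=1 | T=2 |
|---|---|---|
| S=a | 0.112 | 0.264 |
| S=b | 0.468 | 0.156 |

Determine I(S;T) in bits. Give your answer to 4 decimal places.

Marginals: p(S) = (0.3760, 0.6240), p(T) = (0.5800, 0.4200).
I(S;T) = Σ p(x,y)·log₂[p(x,y)/(p(x)p(y))].
  (a,1): 0.112·log₂(0.5136) = -0.10767
  (a,2): 0.264·log₂(1.6717) = 0.19571
  (b,1): 0.468·log₂(1.2931) = 0.17355
  (b,2): 0.156·log₂(0.5952) = -0.11676
Sum = 0.1448 bits.

0.1448 bits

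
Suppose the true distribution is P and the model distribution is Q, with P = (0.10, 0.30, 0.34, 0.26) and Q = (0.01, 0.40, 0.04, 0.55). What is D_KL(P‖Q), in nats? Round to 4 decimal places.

0.6768 nats

D(P‖Q) = Σ p·ln(p/q).
  0.10·ln(0.10/0.01) = 0.23026
  0.30·ln(0.30/0.40) = -0.08630
  0.34·ln(0.34/0.04) = 0.72762
  0.26·ln(0.26/0.55) = -0.19480
D(P‖Q) = 0.6768 nats.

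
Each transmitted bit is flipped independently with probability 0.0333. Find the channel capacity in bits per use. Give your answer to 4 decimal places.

0.7893 bits

Binary symmetric channel: C = 1 − h₂(ε) where h₂ is the binary entropy function.
h₂(0.0333) = −0.0333·log₂0.0333 − 0.9667·log₂0.9667 = 0.2107.
C = 1 − 0.2107 = 0.7893 bits per channel use.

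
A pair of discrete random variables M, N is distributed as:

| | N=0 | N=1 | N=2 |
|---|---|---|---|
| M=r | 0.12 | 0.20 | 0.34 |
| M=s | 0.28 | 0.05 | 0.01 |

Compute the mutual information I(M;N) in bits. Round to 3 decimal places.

0.326 bits

Marginals: p(M) = (0.6600, 0.3400), p(N) = (0.4000, 0.2500, 0.3500).
I(M;N) = Σ p(x,y)·log₂[p(x,y)/(p(x)p(y))].
  (r,0): 0.12·log₂(0.4545) = -0.1365
  (r,1): 0.20·log₂(1.2121) = 0.0555
  (r,2): 0.34·log₂(1.4719) = 0.1896
  (s,0): 0.28·log₂(2.0588) = 0.2917
  (s,1): 0.05·log₂(0.5882) = -0.0383
  (s,2): 0.01·log₂(0.0840) = -0.0357
Sum = 0.326 bits.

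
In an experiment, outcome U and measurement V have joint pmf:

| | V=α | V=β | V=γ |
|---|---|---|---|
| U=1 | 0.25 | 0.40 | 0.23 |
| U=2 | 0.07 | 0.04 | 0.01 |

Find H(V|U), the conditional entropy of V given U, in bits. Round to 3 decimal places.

Chain rule: H(V|U) = H(U,V) − H(U).
Marginals: p(U) = (0.8800, 0.1200), p(V) = (0.3200, 0.4400, 0.2400).
H(U,V) = 2.0372 bits; H(U) = 0.5294 bits.
H(V|U) = 2.0372 − 0.5294 = 1.508 bits.

1.508 bits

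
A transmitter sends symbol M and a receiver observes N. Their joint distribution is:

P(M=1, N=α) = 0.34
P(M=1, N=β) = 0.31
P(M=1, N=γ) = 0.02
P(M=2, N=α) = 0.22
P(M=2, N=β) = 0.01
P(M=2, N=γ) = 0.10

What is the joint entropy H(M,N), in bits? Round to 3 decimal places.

H(M,N) = −Σ p(x,y)·log₂ p(x,y) over all 6 cells.
  cell (1,α): −0.34·log₂0.34 = 0.5292
  cell (1,β): −0.31·log₂0.31 = 0.5238
  cell (1,γ): −0.02·log₂0.02 = 0.1129
  cell (2,α): −0.22·log₂0.22 = 0.4806
  cell (2,β): −0.01·log₂0.01 = 0.0664
  cell (2,γ): −0.10·log₂0.10 = 0.3322
Sum = 2.045 bits.

2.045 bits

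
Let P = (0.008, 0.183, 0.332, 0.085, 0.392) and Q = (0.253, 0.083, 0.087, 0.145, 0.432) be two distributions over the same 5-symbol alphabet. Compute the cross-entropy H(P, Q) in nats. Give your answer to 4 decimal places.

H(P,Q) = −Σ p·ln q.
  −0.008·ln(0.253) = 0.01099
  −0.183·ln(0.083) = 0.45547
  −0.332·ln(0.087) = 0.81069
  −0.085·ln(0.145) = 0.16414
  −0.392·ln(0.432) = 0.32902
H(P,Q) = 1.7703 nats.

1.7703 nats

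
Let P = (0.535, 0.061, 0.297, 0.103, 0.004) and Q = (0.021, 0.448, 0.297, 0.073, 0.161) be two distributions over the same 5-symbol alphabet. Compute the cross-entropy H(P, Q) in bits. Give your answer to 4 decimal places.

3.9721 bits

H(P,Q) = −Σ p·log₂ q.
  −0.535·log₂(0.021) = 2.98180
  −0.061·log₂(0.448) = 0.07066
  −0.297·log₂(0.297) = 0.52019
  −0.103·log₂(0.073) = 0.38892
  −0.004·log₂(0.161) = 0.01054
H(P,Q) = 3.9721 bits.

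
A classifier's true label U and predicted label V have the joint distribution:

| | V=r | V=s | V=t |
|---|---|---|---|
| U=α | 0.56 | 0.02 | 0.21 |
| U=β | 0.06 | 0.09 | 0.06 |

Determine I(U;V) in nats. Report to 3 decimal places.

0.122 nats

Marginals: p(U) = (0.7900, 0.2100), p(V) = (0.6200, 0.1100, 0.2700).
I(U;V) = Σ p(x,y)·ln[p(x,y)/(p(x)p(y))].
  (α,r): 0.56·ln(1.1433) = 0.0750
  (α,s): 0.02·ln(0.2301) = -0.0294
  (α,t): 0.21·ln(0.9845) = -0.0033
  (β,r): 0.06·ln(0.4608) = -0.0465
  (β,s): 0.09·ln(3.8961) = 0.1224
  (β,t): 0.06·ln(1.0582) = 0.0034
Sum = 0.122 nats.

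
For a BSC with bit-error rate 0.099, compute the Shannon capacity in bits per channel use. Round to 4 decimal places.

Binary symmetric channel: C = 1 − h₂(ε) where h₂ is the binary entropy function.
h₂(0.099) = −0.099·log₂0.099 − 0.901·log₂0.901 = 0.4658.
C = 1 − 0.4658 = 0.5342 bits per channel use.

0.5342 bits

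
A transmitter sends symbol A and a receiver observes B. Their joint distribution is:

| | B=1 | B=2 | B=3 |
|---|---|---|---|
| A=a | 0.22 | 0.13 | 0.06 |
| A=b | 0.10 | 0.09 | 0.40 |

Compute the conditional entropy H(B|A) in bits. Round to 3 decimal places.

1.304 bits

Chain rule: H(B|A) = H(A,B) − H(A).
Marginals: p(A) = (0.4100, 0.5900), p(B) = (0.3200, 0.2200, 0.4600).
H(A,B) = 2.2804 bits; H(A) = 0.9765 bits.
H(B|A) = 2.2804 − 0.9765 = 1.304 bits.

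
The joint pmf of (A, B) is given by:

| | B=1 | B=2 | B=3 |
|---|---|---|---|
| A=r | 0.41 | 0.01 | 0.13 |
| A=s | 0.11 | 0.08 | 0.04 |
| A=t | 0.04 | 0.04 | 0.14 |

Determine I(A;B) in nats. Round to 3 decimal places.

0.170 nats

Marginals: p(A) = (0.5500, 0.2300, 0.2200), p(B) = (0.5600, 0.1300, 0.3100).
I(A;B) = H(A) + H(B) − H(A,B).
H(A) = 0.9999, H(B) = 0.9530, H(A,B) = 1.7832.
I(A;B) = 0.9999 + 0.9530 − 1.7832 = 0.170 nats.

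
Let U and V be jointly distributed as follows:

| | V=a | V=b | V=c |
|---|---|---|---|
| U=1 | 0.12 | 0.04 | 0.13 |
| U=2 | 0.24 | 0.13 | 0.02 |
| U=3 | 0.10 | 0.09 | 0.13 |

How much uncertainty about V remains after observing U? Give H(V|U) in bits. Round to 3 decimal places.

Chain rule: H(V|U) = H(U,V) − H(U).
Marginals: p(U) = (0.2900, 0.3900, 0.3200), p(V) = (0.4600, 0.2600, 0.2800).
H(U,V) = 2.9526 bits; H(U) = 1.5737 bits.
H(V|U) = 2.9526 − 1.5737 = 1.379 bits.

1.379 bits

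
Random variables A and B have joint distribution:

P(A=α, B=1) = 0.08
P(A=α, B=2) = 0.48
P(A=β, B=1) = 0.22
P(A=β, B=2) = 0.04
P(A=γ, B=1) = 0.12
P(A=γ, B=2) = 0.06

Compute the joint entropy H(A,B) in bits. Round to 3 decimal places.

2.077 bits

H(A,B) = −Σ p(x,y)·log₂ p(x,y) over all 6 cells.
  cell (α,1): −0.08·log₂0.08 = 0.2915
  cell (α,2): −0.48·log₂0.48 = 0.5083
  cell (β,1): −0.22·log₂0.22 = 0.4806
  cell (β,2): −0.04·log₂0.04 = 0.1858
  cell (γ,1): −0.12·log₂0.12 = 0.3671
  cell (γ,2): −0.06·log₂0.06 = 0.2435
Sum = 2.077 bits.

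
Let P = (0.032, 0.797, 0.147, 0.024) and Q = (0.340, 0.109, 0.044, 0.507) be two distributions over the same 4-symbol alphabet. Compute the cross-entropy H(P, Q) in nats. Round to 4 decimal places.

2.2765 nats

H(P,Q) = −Σ p·ln q.
  −0.032·ln(0.340) = 0.03452
  −0.797·ln(0.109) = 1.76648
  −0.147·ln(0.044) = 0.45916
  −0.024·ln(0.507) = 0.01630
H(P,Q) = 2.2765 nats.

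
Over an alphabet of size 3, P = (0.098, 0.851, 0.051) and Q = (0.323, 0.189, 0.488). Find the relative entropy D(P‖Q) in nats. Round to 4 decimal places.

D(P‖Q) = Σ p·ln(p/q).
  0.098·ln(0.098/0.323) = -0.11688
  0.851·ln(0.851/0.189) = 1.28047
  0.051·ln(0.051/0.488) = -0.11518
D(P‖Q) = 1.0484 nats.

1.0484 nats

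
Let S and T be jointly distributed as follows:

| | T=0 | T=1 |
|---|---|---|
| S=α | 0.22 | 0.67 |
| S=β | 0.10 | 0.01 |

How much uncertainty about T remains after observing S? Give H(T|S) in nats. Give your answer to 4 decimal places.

Marginals: p(S) = (0.8900, 0.1100), p(T) = (0.3200, 0.6800).
H(T|S) = Σ p(S) · H(T|S=·).
  S=α: p=0.8900, H(T|S=α) = 0.5592
  S=β: p=0.1100, H(T|S=β) = 0.3046
Weighted sum = 0.5312 nats.

0.5312 nats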